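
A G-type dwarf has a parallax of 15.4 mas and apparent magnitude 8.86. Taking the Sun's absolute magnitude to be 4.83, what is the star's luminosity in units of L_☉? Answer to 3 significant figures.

L/L_☉ ≈ 1.03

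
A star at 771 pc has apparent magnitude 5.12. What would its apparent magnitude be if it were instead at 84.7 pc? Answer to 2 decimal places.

Flux ∝ 1/d², so Δm = 5 log₁₀(d₂/d₁) = 5 log₁₀(84.7/771) = -4.796
m₂ = m₁ + Δm = 5.12 + (-4.796) = 0.324

m ≈ 0.32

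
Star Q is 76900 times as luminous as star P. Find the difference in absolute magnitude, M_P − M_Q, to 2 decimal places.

Pogson: ΔM = −2.5 log₁₀(ratio) = −2.5 log₁₀(76900) = −2.5 × 4.8859 = -12.215
Star Q is brighter so has the smaller magnitude: M_P − M_Q is positive.

M_P − M_Q ≈ 12.21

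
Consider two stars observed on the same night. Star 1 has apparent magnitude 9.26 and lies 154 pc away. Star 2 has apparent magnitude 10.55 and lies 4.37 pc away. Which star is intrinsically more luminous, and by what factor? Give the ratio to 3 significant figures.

Star 1 is more luminous, by a factor of 4070.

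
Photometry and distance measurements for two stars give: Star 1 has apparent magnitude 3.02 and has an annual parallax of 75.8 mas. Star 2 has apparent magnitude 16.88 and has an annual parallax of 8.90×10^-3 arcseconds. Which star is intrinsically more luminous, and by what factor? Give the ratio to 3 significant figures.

Star 1 is more luminous, by a factor of 4820.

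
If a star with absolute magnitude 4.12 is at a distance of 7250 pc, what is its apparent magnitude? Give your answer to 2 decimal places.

m ≈ 18.42

m = M + 5 log₁₀ d − 5 = 4.12 + 5·3.8603 − 5 = 18.422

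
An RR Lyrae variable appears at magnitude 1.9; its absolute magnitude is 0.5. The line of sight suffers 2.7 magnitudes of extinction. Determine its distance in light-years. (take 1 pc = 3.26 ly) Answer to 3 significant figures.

d ≈ 17.9 ly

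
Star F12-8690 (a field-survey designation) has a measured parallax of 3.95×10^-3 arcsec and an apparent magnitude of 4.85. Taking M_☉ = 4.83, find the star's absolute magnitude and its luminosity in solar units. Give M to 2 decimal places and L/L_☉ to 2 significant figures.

d = 1/p = 1/3.95×10^-3″ = 253.2 pc
M = m − 5 log₁₀ d + 5 = 4.85 − 5·2.4034 + 5 = -2.167
M − M_☉ = -2.167 − 4.83 = -6.997
L/L_☉ = 10^(−0.4 × -6.997) = 629.2

M ≈ -2.17; L/L_☉ ≈ 630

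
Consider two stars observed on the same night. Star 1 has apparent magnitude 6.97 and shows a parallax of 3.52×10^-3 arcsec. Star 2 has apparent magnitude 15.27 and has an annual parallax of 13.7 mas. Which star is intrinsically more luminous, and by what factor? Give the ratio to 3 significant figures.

Star 1: d = 1/p = 1/3.52×10^-3″ = 284.1 pc
Star 1: M = m − 5 log₁₀ d + 5 = 6.97 − 5·2.4535 + 5 = -0.297
Star 2: p = 13.7 mas = 0.0137″ → d = 1/p = 72.99 pc
Star 2: M = m − 5 log₁₀ d + 5 = 15.27 − 5·1.8633 + 5 = 10.954
ΔM = M_1 − M_2 = -0.297 − (10.954) = -11.251; smaller M is more luminous → Star 1.
L ratio = 10^(0.4 |ΔM|) = 10^4.500 = 31650

Star 1 is more luminous, by a factor of 31600.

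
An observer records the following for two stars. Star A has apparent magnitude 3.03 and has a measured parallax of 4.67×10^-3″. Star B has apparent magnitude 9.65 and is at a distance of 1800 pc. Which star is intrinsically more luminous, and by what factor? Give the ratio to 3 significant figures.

Star A is more luminous, by a factor of 6.29.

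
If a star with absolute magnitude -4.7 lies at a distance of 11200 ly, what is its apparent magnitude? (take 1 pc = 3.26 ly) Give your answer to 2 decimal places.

d = 11200 ly / 3.26 = 3436 pc
m = M + 5 log₁₀ d − 5 = -4.7 + 5·3.5360 − 5 = 7.980

m ≈ 7.98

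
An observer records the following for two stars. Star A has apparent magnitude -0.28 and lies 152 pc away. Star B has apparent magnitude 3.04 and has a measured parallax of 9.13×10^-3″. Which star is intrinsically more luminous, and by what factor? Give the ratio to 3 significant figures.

Star A is more luminous, by a factor of 41.0.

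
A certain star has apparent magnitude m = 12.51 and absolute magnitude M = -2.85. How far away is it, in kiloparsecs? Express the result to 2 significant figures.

Distance modulus: m − M = 12.51 − (-2.85) = 15.360
m − M = 5 log₁₀ d − 5
log₁₀ d = (m − M)/5 + 1 = 4.0720
d = 10^4.0720 = 11800 pc
= 11.80 kpc

d ≈ 12 kpc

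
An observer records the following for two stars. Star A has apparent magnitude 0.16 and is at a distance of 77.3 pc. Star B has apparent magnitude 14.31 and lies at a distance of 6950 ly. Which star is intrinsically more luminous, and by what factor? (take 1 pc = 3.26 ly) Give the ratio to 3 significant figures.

Star A: M = m − 5 log₁₀ d + 5 = 0.16 − 5·1.8882 + 5 = -4.281
Star B: d = 6950 ly / 3.26 = 2132 pc
Star B: M = m − 5 log₁₀ d + 5 = 14.31 − 5·3.3288 + 5 = 2.666
ΔM = M_A − M_B = -4.281 − (2.666) = -6.947; smaller M is more luminous → Star A.
L ratio = 10^(0.4 |ΔM|) = 10^2.779 = 600.9

Star A is more luminous, by a factor of 601.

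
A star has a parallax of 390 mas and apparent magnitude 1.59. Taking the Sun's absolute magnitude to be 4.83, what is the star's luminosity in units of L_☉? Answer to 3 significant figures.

d = 1/p = 1000/390 mas = 2.564 pc
M = m − 5 log₁₀ d + 5 = 1.59 − 5·0.4089 + 5 = 4.545
M − M_☉ = 4.545 − 4.83 = -0.285
L/L_☉ = 10^(−0.4 × -0.285) = 1.300

L/L_☉ ≈ 1.30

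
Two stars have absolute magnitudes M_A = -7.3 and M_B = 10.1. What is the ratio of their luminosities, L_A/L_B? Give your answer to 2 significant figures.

L_A/L_B ≈ 9.1×10^6

ΔM = M_A − M_B = -17.4
L_A/L_B = 10^(−0.4 ΔM) = 10^6.960 = 9.120×10^6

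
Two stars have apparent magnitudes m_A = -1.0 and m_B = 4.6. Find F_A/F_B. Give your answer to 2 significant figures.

Magnitude difference = -5.6
Flux ratio = 10^(−0.4 Δm) = 10^(−0.4 × -5.6) = 10^2.240 = 173.8

F_A/F_B ≈ 170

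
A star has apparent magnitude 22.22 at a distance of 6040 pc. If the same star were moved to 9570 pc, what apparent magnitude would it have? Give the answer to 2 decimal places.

m ≈ 23.22

Flux ∝ 1/d², so Δm = 5 log₁₀(d₂/d₁) = 5 log₁₀(9570/6040) = 0.999
m₂ = m₁ + Δm = 22.22 + (0.999) = 23.219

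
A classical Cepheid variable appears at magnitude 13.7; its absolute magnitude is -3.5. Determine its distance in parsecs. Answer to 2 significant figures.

μ = m − M = 17.200
m − M = 5 log₁₀ d − 5
log₁₀ d = (m − M)/5 + 1 = 4.4400
d = 10^4.4400 = 27540 pc

d ≈ 28000 pc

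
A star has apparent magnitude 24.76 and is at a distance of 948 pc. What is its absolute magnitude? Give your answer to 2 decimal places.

M ≈ 14.88

5 log₁₀(d/10 pc) = 5 log₁₀(948.0) − 5 = 9.884
M = m − 5 log₁₀(d/10) = 24.76 − 9.884 = 14.876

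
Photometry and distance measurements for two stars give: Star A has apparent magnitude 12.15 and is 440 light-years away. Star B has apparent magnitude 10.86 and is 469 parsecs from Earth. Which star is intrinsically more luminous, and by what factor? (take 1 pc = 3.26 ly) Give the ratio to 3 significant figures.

Star B is more luminous, by a factor of 39.6.

Star A: d = 440 ly / 3.26 = 135.0 pc
Star A: M = m − 5 log₁₀ d + 5 = 12.15 − 5·2.1302 + 5 = 6.499
Star B: M = m − 5 log₁₀ d + 5 = 10.86 − 5·2.6712 + 5 = 2.504
ΔM = M_A − M_B = 6.499 − (2.504) = 3.995; smaller M is more luminous → Star B.
L ratio = 10^(0.4 |ΔM|) = 10^1.598 = 39.62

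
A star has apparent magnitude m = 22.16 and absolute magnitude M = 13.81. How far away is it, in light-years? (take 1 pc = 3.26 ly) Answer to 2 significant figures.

d ≈ 1500 ly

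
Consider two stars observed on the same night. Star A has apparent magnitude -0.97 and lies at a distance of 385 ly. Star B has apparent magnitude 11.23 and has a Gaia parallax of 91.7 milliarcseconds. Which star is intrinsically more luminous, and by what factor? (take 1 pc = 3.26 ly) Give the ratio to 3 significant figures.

Star A: d = 385 ly / 3.26 = 118.1 pc
Star A: M = m − 5 log₁₀ d + 5 = -0.97 − 5·2.0722 + 5 = -6.331
Star B: p = 91.7 mas = 0.0917″ → d = 1/p = 10.91 pc
Star B: M = m − 5 log₁₀ d + 5 = 11.23 − 5·1.0376 + 5 = 11.042
ΔM = M_A − M_B = -6.331 − (11.042) = -17.373; smaller M is more luminous → Star A.
L ratio = 10^(0.4 |ΔM|) = 10^6.949 = 8.897×10^6

Star A is more luminous, by a factor of 8.90×10^6.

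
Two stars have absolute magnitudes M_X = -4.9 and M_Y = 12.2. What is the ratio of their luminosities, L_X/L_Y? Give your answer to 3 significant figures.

L_X/L_Y ≈ 6.92×10^6

ΔM = M_X − M_Y = -17.1
L_X/L_Y = 10^(−0.4 ΔM) = 10^6.840 = 6.918×10^6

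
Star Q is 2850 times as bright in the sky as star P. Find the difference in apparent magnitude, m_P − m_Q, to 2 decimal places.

Pogson: Δm = −2.5 log₁₀(ratio) = −2.5 log₁₀(2850) = −2.5 × 3.4548 = -8.637
Star Q is brighter so has the smaller magnitude: m_P − m_Q is positive.

m_P − m_Q ≈ 8.64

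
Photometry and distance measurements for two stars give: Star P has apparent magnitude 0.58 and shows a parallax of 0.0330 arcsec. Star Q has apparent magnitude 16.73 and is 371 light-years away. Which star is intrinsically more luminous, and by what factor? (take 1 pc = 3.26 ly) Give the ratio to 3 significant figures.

Star P: d = 1/p = 1/0.0330″ = 30.30 pc
Star P: M = m − 5 log₁₀ d + 5 = 0.58 − 5·1.4815 + 5 = -1.827
Star Q: d = 371 ly / 3.26 = 113.8 pc
Star Q: M = m − 5 log₁₀ d + 5 = 16.73 − 5·2.0562 + 5 = 11.449
ΔM = M_P − M_Q = -1.827 − (11.449) = -13.277; smaller M is more luminous → Star P.
L ratio = 10^(0.4 |ΔM|) = 10^5.311 = 204500

Star P is more luminous, by a factor of 204000.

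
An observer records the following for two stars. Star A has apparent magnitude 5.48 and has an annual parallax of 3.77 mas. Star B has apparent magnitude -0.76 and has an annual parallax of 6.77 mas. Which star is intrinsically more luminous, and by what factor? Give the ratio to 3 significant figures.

Star A: p = 3.77 mas = 3.77×10^-3″ → d = 1/p = 265.3 pc
Star A: M = m − 5 log₁₀ d + 5 = 5.48 − 5·2.4237 + 5 = -1.638
Star B: p = 6.77 mas = 6.77×10^-3″ → d = 1/p = 147.7 pc
Star B: M = m − 5 log₁₀ d + 5 = -0.76 − 5·2.1694 + 5 = -6.607
ΔM = M_A − M_B = -1.638 − (-6.607) = 4.969; smaller M is more luminous → Star B.
L ratio = 10^(0.4 |ΔM|) = 10^1.988 = 97.16

Star B is more luminous, by a factor of 97.2.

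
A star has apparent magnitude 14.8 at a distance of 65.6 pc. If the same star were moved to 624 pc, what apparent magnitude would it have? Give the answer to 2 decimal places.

m ≈ 19.69

Flux ∝ 1/d², so Δm = 5 log₁₀(d₂/d₁) = 5 log₁₀(624/65.6) = 4.891
m₂ = m₁ + Δm = 14.8 + (4.891) = 19.691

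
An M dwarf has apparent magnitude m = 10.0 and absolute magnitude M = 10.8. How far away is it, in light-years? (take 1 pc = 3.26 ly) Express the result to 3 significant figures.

Distance modulus: m − M = 10.0 − (10.8) = -0.800
m − M = 5 log₁₀ d − 5
log₁₀ d = (m − M)/5 + 1 = 0.8400
d = 10^0.8400 = 6.918 pc
= 22.55 ly

d ≈ 22.6 ly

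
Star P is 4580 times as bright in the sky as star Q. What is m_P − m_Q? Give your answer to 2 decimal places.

m_P − m_Q ≈ -9.15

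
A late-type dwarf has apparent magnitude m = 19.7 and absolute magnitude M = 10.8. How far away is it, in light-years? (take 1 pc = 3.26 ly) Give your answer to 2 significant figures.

d ≈ 2000 ly

Distance modulus: m − M = 19.7 − (10.8) = 8.900
m − M = 5 log₁₀ d − 5
log₁₀ d = (m − M)/5 + 1 = 2.7800
d = 10^2.7800 = 602.6 pc
= 1964 ly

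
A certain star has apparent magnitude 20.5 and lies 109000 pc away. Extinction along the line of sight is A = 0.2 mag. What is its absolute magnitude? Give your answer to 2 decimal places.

5 log₁₀(d/10 pc) = 5 log₁₀(109000) − 5 = 20.187
M = m − 5 log₁₀(d/10) − A = 20.5 − 20.187 − 0.2 = 0.113

M ≈ 0.11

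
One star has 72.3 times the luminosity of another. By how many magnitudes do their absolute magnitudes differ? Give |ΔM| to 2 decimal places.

Pogson: ΔM = −2.5 log₁₀(ratio) = −2.5 log₁₀(72.3) = −2.5 × 1.8591 = -4.648

|ΔM| ≈ 4.65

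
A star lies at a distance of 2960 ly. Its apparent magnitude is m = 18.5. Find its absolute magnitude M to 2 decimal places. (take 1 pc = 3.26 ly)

d = 2960 ly / 3.26 = 908.0 pc
5 log₁₀(d/10 pc) = 5 log₁₀(908.0) − 5 = 9.790
M = m − 5 log₁₀(d/10) = 18.5 − 9.790 = 8.710

M ≈ 8.71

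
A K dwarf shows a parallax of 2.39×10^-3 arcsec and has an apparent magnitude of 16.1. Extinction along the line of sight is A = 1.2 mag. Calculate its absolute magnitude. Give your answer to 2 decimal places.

M ≈ 6.79

d = 1/p = 1/2.39×10^-3″ = 418.4 pc
5 log₁₀(d/10 pc) = 5 log₁₀(418.4) − 5 = 8.108
M = m − 5 log₁₀(d/10) − A = 16.1 − 8.108 − 1.2 = 6.792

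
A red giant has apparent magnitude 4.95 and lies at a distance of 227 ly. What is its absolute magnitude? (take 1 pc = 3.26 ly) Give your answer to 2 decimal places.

d = 227 ly / 3.26 = 69.63 pc
5 log₁₀(d/10 pc) = 5 log₁₀(69.63) − 5 = 4.214
M = m − 5 log₁₀(d/10) = 4.95 − 4.214 = 0.736

M ≈ 0.74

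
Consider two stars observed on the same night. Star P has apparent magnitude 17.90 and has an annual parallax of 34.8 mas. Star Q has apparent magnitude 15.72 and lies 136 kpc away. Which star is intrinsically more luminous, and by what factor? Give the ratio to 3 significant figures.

Star Q is more luminous, by a factor of 1.67×10^8.

Star P: p = 34.8 mas = 0.0348″ → d = 1/p = 28.74 pc
Star P: M = m − 5 log₁₀ d + 5 = 17.90 − 5·1.4584 + 5 = 15.608
Star Q: d = 136 kpc = 136000 pc
Star Q: M = m − 5 log₁₀ d + 5 = 15.72 − 5·5.1335 + 5 = -4.948
ΔM = M_P − M_Q = 15.608 − (-4.948) = 20.556; smaller M is more luminous → Star Q.
L ratio = 10^(0.4 |ΔM|) = 10^8.222 = 1.668×10^8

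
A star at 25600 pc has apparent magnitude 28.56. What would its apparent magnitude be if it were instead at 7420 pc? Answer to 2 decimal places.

Flux ∝ 1/d², so Δm = 5 log₁₀(d₂/d₁) = 5 log₁₀(7420/25600) = -2.689
m₂ = m₁ + Δm = 28.56 + (-2.689) = 25.871

m ≈ 25.87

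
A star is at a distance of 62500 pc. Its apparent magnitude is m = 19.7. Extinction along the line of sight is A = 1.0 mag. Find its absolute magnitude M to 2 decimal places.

5 log₁₀(d/10 pc) = 5 log₁₀(62500) − 5 = 18.979
M = m − 5 log₁₀(d/10) − A = 19.7 − 18.979 − 1.0 = -0.279

M ≈ -0.28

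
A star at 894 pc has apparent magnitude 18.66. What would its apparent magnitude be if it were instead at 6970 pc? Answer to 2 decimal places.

Flux ∝ 1/d², so Δm = 5 log₁₀(d₂/d₁) = 5 log₁₀(6970/894) = 4.459
m₂ = m₁ + Δm = 18.66 + (4.459) = 23.119

m ≈ 23.12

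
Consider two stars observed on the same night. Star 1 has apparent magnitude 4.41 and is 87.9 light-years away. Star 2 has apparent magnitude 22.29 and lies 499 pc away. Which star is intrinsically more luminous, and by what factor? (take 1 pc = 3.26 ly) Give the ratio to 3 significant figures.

Star 1 is more luminous, by a factor of 41400.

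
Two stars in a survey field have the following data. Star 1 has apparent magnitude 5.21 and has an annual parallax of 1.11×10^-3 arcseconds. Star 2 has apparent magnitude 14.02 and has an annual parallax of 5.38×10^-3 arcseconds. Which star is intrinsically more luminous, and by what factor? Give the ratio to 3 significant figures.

Star 1: d = 1/p = 1/1.11×10^-3″ = 900.9 pc
Star 1: M = m − 5 log₁₀ d + 5 = 5.21 − 5·2.9547 + 5 = -4.563
Star 2: d = 1/p = 1/5.38×10^-3″ = 185.9 pc
Star 2: M = m − 5 log₁₀ d + 5 = 14.02 − 5·2.2692 + 5 = 7.674
ΔM = M_1 − M_2 = -4.563 − (7.674) = -12.237; smaller M is more luminous → Star 1.
L ratio = 10^(0.4 |ΔM|) = 10^4.895 = 78510

Star 1 is more luminous, by a factor of 78500.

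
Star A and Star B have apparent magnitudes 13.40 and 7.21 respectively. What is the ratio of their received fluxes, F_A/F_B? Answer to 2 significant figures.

Δm = 13.40 − (7.21) = 6.19
Flux ratio = 10^(−0.4 Δm) = 10^(−0.4 × 6.19) = 10^-2.476 = 3.342×10^-3

F_A/F_B ≈ 3.3×10^-3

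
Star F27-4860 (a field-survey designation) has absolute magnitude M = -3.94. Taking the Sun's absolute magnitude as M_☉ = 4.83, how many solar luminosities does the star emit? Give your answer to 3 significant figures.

M − M_☉ = -3.94 − 4.83 = -8.770
L/L_☉ = 10^(−0.4 (M − M_☉)) = 10^3.508 = 3221

L/L_☉ ≈ 3220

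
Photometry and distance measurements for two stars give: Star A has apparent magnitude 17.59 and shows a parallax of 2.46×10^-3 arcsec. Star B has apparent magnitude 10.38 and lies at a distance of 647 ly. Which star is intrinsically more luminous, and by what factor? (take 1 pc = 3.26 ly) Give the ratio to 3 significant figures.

Star B is more luminous, by a factor of 182.

Star A: d = 1/p = 1/2.46×10^-3″ = 406.5 pc
Star A: M = m − 5 log₁₀ d + 5 = 17.59 − 5·2.6091 + 5 = 9.545
Star B: d = 647 ly / 3.26 = 198.5 pc
Star B: M = m − 5 log₁₀ d + 5 = 10.38 − 5·2.2977 + 5 = 3.892
ΔM = M_A − M_B = 9.545 − (3.892) = 5.653; smaller M is more luminous → Star B.
L ratio = 10^(0.4 |ΔM|) = 10^2.261 = 182.5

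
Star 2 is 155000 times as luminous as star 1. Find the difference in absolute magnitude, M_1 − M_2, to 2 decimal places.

M_1 − M_2 ≈ 12.98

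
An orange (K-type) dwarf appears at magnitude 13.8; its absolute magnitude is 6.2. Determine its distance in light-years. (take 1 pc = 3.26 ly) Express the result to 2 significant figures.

d ≈ 1100 ly

Distance modulus: m − M = 13.8 − (6.2) = 7.600
m − M = 5 log₁₀ d − 5
log₁₀ d = (m − M)/5 + 1 = 2.5200
d = 10^2.5200 = 331.1 pc
= 1079 ly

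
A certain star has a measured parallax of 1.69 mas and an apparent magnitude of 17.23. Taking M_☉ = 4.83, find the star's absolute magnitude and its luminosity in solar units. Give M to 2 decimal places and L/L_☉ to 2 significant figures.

d = 1/p = 1000/1.69 mas = 591.7 pc
M = m − 5 log₁₀ d + 5 = 17.23 − 5·2.7721 + 5 = 8.369
M − M_☉ = 8.369 − 4.83 = 3.539
L/L_☉ = 10^(−0.4 × 3.539) = 0.03839

M ≈ 8.37; L/L_☉ ≈ 0.038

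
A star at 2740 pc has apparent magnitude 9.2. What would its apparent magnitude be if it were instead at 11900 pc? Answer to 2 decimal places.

m ≈ 12.39

Flux ∝ 1/d², so Δm = 5 log₁₀(d₂/d₁) = 5 log₁₀(11900/2740) = 3.189
m₂ = m₁ + Δm = 9.2 + (3.189) = 12.389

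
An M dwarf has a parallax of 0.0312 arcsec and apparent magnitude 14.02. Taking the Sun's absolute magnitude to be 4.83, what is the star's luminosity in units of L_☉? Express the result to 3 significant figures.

d = 1/p = 1/0.0312″ = 32.05 pc
M = m − 5 log₁₀ d + 5 = 14.02 − 5·1.5058 + 5 = 11.491
M − M_☉ = 11.491 − 4.83 = 6.661
L/L_☉ = 10^(−0.4 × 6.661) = 2.166×10^-3

L/L_☉ ≈ 2.17×10^-3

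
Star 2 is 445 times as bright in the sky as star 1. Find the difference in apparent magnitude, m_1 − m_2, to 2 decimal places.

m_1 − m_2 ≈ 6.62

Pogson: Δm = −2.5 log₁₀(ratio) = −2.5 log₁₀(445) = −2.5 × 2.6484 = -6.621
Star 2 is brighter so has the smaller magnitude: m_1 − m_2 is positive.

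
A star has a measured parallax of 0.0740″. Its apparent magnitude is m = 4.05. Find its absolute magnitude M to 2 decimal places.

d = 1/p = 1/0.0740″ = 13.51 pc
5 log₁₀(d/10 pc) = 5 log₁₀(13.51) − 5 = 0.654
M = m − 5 log₁₀(d/10) = 4.05 − 0.654 = 3.396

M ≈ 3.40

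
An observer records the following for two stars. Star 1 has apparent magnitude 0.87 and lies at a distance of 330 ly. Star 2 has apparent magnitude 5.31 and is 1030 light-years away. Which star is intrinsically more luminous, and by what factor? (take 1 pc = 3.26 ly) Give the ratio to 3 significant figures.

Star 1 is more luminous, by a factor of 6.13.

Star 1: d = 330 ly / 3.26 = 101.2 pc
Star 1: M = m − 5 log₁₀ d + 5 = 0.87 − 5·2.0053 + 5 = -4.156
Star 2: d = 1030 ly / 3.26 = 316.0 pc
Star 2: M = m − 5 log₁₀ d + 5 = 5.31 − 5·2.4996 + 5 = -2.188
ΔM = M_1 − M_2 = -4.156 − (-2.188) = -1.968; smaller M is more luminous → Star 1.
L ratio = 10^(0.4 |ΔM|) = 10^0.787 = 6.128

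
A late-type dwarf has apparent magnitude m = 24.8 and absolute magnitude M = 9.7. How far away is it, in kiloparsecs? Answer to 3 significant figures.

μ = m − M = 15.100
m − M = 5 log₁₀ d − 5
log₁₀ d = (m − M)/5 + 1 = 4.0200
d = 10^4.0200 = 10470 pc
= 10.47 kpc

d ≈ 10.5 kpc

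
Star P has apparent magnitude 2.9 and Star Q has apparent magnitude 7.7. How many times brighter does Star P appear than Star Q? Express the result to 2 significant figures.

83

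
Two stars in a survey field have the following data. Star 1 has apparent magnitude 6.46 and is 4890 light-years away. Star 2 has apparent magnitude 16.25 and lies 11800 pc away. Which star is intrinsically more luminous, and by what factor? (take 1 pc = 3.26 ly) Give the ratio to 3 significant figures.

Star 1 is more luminous, by a factor of 133.

Star 1: d = 4890 ly / 3.26 = 1500 pc
Star 1: M = m − 5 log₁₀ d + 5 = 6.46 − 5·3.1761 + 5 = -4.420
Star 2: M = m − 5 log₁₀ d + 5 = 16.25 − 5·4.0719 + 5 = 0.891
ΔM = M_1 − M_2 = -4.420 − (0.891) = -5.311; smaller M is more luminous → Star 1.
L ratio = 10^(0.4 |ΔM|) = 10^2.124 = 133.2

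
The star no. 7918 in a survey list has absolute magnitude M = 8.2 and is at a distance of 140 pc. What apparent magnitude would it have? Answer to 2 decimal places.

m = M + 5 log₁₀ d − 5 = 8.2 + 5·2.1461 − 5 = 13.931

m ≈ 13.93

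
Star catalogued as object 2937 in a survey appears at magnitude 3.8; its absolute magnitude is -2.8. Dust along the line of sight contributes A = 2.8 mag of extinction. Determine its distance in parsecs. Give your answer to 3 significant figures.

d ≈ 57.5 pc

m − M = 5 log₁₀(d/10 pc) + A  ⇒  3.8 − (-2.8) − 2.8 = 5 log₁₀(d/10)
3.800 = 5 log₁₀(d/10)
log₁₀ d = (m − M − A)/5 + 1 = 1.7600
d = 10^1.7600 = 57.54 pc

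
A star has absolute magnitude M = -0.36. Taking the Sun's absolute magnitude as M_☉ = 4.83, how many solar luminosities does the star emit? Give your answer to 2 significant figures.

L/L_☉ ≈ 120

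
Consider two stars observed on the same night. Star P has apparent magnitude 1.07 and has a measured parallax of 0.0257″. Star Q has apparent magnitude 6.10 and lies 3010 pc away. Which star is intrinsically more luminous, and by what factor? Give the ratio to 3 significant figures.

Star Q is more luminous, by a factor of 58.2.

Star P: d = 1/p = 1/0.0257″ = 38.91 pc
Star P: M = m − 5 log₁₀ d + 5 = 1.07 − 5·1.5901 + 5 = -1.880
Star Q: M = m − 5 log₁₀ d + 5 = 6.10 − 5·3.4786 + 5 = -6.293
ΔM = M_P − M_Q = -1.880 − (-6.293) = 4.412; smaller M is more luminous → Star Q.
L ratio = 10^(0.4 |ΔM|) = 10^1.765 = 58.21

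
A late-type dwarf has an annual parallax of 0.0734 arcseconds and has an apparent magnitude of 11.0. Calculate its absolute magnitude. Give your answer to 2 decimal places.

M ≈ 10.33

d = 1/p = 1/0.0734″ = 13.62 pc
5 log₁₀(d/10 pc) = 5 log₁₀(13.62) − 5 = 0.672
M = m − 5 log₁₀(d/10) = 11.0 − 0.672 = 10.328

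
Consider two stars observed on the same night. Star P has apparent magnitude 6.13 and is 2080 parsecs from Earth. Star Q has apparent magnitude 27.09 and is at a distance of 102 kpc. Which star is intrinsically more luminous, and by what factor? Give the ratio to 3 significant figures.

Star P is more luminous, by a factor of 101000.

Star P: M = m − 5 log₁₀ d + 5 = 6.13 − 5·3.3181 + 5 = -5.460
Star Q: d = 102 kpc = 102000 pc
Star Q: M = m − 5 log₁₀ d + 5 = 27.09 − 5·5.0086 + 5 = 7.047
ΔM = M_P − M_Q = -5.460 − (7.047) = -12.507; smaller M is more luminous → Star P.
L ratio = 10^(0.4 |ΔM|) = 10^5.003 = 100700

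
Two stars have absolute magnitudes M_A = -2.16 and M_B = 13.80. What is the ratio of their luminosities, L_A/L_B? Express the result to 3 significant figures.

ΔM = M_A − M_B = -15.96
L_A/L_B = 10^(−0.4 ΔM) = 10^6.384 = 2.421×10^6

L_A/L_B ≈ 2.42×10^6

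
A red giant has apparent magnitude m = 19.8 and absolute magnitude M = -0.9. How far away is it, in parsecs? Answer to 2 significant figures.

d ≈ 140000 pc

μ = m − M = 20.700
m − M = 5 log₁₀ d − 5
log₁₀ d = (m − M)/5 + 1 = 5.1400
d = 10^5.1400 = 138000 pc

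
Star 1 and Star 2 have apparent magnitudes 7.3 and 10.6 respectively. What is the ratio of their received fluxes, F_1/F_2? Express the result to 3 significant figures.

F_1/F_2 ≈ 20.9

Δm = 7.3 − (10.6) = -3.3
Flux ratio = 10^(−0.4 Δm) = 10^(−0.4 × -3.3) = 10^1.320 = 20.89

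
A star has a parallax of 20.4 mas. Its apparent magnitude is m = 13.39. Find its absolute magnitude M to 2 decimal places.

M ≈ 9.94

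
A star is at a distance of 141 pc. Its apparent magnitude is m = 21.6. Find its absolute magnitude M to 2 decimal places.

M ≈ 15.85

5 log₁₀(d/10 pc) = 5 log₁₀(141.0) − 5 = 5.746
M = m − 5 log₁₀(d/10) = 21.6 − 5.746 = 15.854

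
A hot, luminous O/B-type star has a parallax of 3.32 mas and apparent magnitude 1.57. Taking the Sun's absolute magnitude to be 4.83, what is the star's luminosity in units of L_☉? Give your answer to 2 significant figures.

d = 1/p = 1000/3.32 mas = 301.2 pc
M = m − 5 log₁₀ d + 5 = 1.57 − 5·2.4789 + 5 = -5.824
M − M_☉ = -5.824 − 4.83 = -10.654
L/L_☉ = 10^(−0.4 × -10.654) = 18270

L/L_☉ ≈ 18000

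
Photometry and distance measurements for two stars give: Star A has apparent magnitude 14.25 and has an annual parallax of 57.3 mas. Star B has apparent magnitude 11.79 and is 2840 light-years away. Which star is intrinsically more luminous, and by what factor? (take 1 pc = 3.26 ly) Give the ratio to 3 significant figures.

Star A: p = 57.3 mas = 0.0573″ → d = 1/p = 17.45 pc
Star A: M = m − 5 log₁₀ d + 5 = 14.25 − 5·1.2418 + 5 = 13.041
Star B: d = 2840 ly / 3.26 = 871.2 pc
Star B: M = m − 5 log₁₀ d + 5 = 11.79 − 5·2.9401 + 5 = 2.089
ΔM = M_A − M_B = 13.041 − (2.089) = 10.951; smaller M is more luminous → Star B.
L ratio = 10^(0.4 |ΔM|) = 10^4.381 = 24020

Star B is more luminous, by a factor of 24000.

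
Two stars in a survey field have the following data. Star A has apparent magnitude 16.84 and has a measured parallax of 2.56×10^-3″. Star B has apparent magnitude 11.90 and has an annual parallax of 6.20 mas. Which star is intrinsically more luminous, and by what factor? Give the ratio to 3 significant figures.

Star A: d = 1/p = 1/2.56×10^-3″ = 390.6 pc
Star A: M = m − 5 log₁₀ d + 5 = 16.84 − 5·2.5918 + 5 = 8.881
Star B: p = 6.20 mas = 6.20×10^-3″ → d = 1/p = 161.3 pc
Star B: M = m − 5 log₁₀ d + 5 = 11.90 − 5·2.2076 + 5 = 5.862
ΔM = M_A − M_B = 8.881 − (5.862) = 3.019; smaller M is more luminous → Star B.
L ratio = 10^(0.4 |ΔM|) = 10^1.208 = 16.13

Star B is more luminous, by a factor of 16.1.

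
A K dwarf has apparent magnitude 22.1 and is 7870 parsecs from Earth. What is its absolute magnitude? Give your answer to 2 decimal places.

M ≈ 7.62

5 log₁₀(d/10 pc) = 5 log₁₀(7870) − 5 = 14.480
M = m − 5 log₁₀(d/10) = 22.1 − 14.480 = 7.620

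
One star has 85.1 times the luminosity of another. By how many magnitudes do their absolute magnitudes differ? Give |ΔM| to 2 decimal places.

Pogson: ΔM = −2.5 log₁₀(ratio) = −2.5 log₁₀(85.1) = −2.5 × 1.9299 = -4.825

|ΔM| ≈ 4.82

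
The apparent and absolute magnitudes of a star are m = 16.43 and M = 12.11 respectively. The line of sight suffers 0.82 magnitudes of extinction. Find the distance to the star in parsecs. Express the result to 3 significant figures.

m − M = 5 log₁₀(d/10 pc) + A  ⇒  16.43 − (12.11) − 0.82 = 5 log₁₀(d/10)
3.500 = 5 log₁₀(d/10)
log₁₀ d = (m − M − A)/5 + 1 = 1.7000
d = 10^1.7000 = 50.12 pc

d ≈ 50.1 pc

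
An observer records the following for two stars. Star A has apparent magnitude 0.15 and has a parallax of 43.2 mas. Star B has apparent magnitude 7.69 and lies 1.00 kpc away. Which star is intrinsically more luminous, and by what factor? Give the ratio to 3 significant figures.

Star B is more luminous, by a factor of 1.80.

Star A: p = 43.2 mas = 0.0432″ → d = 1/p = 23.15 pc
Star A: M = m − 5 log₁₀ d + 5 = 0.15 − 5·1.3645 + 5 = -1.673
Star B: d = 1.00 kpc = 1000 pc
Star B: M = m − 5 log₁₀ d + 5 = 7.69 − 5·3.0000 + 5 = -2.310
ΔM = M_A − M_B = -1.673 − (-2.310) = 0.637; smaller M is more luminous → Star B.
L ratio = 10^(0.4 |ΔM|) = 10^0.255 = 1.799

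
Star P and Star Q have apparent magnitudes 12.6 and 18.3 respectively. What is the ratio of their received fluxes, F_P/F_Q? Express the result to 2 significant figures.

F_P/F_Q ≈ 190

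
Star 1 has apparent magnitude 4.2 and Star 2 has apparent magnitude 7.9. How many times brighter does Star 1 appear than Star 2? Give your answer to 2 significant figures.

Magnitude difference = -3.7
Flux ratio = 10^(−0.4 Δm) = 10^(−0.4 × -3.7) = 10^1.480 = 30.20

30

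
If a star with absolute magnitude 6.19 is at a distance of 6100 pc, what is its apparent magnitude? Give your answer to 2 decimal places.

m ≈ 20.12

m = M + 5 log₁₀ d − 5 = 6.19 + 5·3.7853 − 5 = 20.117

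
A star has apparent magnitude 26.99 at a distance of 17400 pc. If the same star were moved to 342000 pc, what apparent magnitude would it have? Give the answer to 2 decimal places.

m ≈ 33.46

Flux ∝ 1/d², so Δm = 5 log₁₀(d₂/d₁) = 5 log₁₀(342000/17400) = 6.467
m₂ = m₁ + Δm = 26.99 + (6.467) = 33.457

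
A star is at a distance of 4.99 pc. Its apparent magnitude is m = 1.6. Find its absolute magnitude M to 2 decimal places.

M ≈ 3.11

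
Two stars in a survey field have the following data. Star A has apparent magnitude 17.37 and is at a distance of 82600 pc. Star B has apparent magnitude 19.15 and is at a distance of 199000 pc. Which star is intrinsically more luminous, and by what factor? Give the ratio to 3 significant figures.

Star B is more luminous, by a factor of 1.13.

Star A: M = m − 5 log₁₀ d + 5 = 17.37 − 5·4.9170 + 5 = -2.215
Star B: M = m − 5 log₁₀ d + 5 = 19.15 − 5·5.2989 + 5 = -2.344
ΔM = M_A − M_B = -2.215 − (-2.344) = 0.129; smaller M is more luminous → Star B.
L ratio = 10^(0.4 |ΔM|) = 10^0.052 = 1.127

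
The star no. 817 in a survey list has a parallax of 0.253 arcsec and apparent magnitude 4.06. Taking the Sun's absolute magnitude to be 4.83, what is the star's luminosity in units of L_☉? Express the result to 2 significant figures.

L/L_☉ ≈ 0.32

d = 1/p = 1/0.253″ = 3.953 pc
M = m − 5 log₁₀ d + 5 = 4.06 − 5·0.5969 + 5 = 6.076
M − M_☉ = 6.076 − 4.83 = 1.246
L/L_☉ = 10^(−0.4 × 1.246) = 0.3175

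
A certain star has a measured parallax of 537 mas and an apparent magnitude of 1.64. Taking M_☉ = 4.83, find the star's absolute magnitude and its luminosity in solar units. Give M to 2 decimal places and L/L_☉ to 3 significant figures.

M ≈ 5.29; L/L_☉ ≈ 0.655

d = 1/p = 1000/537 mas = 1.862 pc
M = m − 5 log₁₀ d + 5 = 1.64 − 5·0.2700 + 5 = 5.290
M − M_☉ = 5.290 − 4.83 = 0.460
L/L_☉ = 10^(−0.4 × 0.460) = 0.6547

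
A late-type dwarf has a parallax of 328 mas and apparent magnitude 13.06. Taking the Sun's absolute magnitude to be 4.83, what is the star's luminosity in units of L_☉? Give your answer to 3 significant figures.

L/L_☉ ≈ 4.75×10^-5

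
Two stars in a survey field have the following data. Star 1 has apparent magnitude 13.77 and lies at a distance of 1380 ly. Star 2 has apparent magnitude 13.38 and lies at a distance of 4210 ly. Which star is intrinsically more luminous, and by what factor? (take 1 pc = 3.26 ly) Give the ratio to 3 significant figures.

Star 2 is more luminous, by a factor of 13.3.

Star 1: d = 1380 ly / 3.26 = 423.3 pc
Star 1: M = m − 5 log₁₀ d + 5 = 13.77 − 5·2.6267 + 5 = 5.637
Star 2: d = 4210 ly / 3.26 = 1291 pc
Star 2: M = m − 5 log₁₀ d + 5 = 13.38 − 5·3.1111 + 5 = 2.825
ΔM = M_1 − M_2 = 5.637 − (2.825) = 2.812; smaller M is more luminous → Star 2.
L ratio = 10^(0.4 |ΔM|) = 10^1.125 = 13.33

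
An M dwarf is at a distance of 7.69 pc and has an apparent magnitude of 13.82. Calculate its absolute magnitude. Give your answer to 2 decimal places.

5 log₁₀(d/10 pc) = 5 log₁₀(7.690) − 5 = -0.570
M = m − 5 log₁₀(d/10) = 13.82 + 0.570 = 14.390

M ≈ 14.39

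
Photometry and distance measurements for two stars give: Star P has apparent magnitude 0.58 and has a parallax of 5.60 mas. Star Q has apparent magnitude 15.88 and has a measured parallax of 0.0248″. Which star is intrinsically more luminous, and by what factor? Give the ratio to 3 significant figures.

Star P is more luminous, by a factor of 2.59×10^7.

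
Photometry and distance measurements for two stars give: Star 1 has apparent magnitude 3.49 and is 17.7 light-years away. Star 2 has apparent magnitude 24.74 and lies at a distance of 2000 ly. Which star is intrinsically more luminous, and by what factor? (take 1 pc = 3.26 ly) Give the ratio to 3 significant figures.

Star 1 is more luminous, by a factor of 24800.

Star 1: d = 17.7 ly / 3.26 = 5.429 pc
Star 1: M = m − 5 log₁₀ d + 5 = 3.49 − 5·0.7348 + 5 = 4.816
Star 2: d = 2000 ly / 3.26 = 613.5 pc
Star 2: M = m − 5 log₁₀ d + 5 = 24.74 − 5·2.7878 + 5 = 15.801
ΔM = M_1 − M_2 = 4.816 − (15.801) = -10.985; smaller M is more luminous → Star 1.
L ratio = 10^(0.4 |ΔM|) = 10^4.394 = 24770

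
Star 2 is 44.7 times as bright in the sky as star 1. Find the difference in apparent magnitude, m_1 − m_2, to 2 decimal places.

Pogson: Δm = −2.5 log₁₀(ratio) = −2.5 log₁₀(44.7) = −2.5 × 1.6503 = -4.126
Star 2 is brighter so has the smaller magnitude: m_1 − m_2 is positive.

m_1 − m_2 ≈ 4.13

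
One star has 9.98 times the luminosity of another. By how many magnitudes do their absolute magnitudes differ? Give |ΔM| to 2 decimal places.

Pogson: ΔM = −2.5 log₁₀(ratio) = −2.5 log₁₀(9.98) = −2.5 × 0.9991 = -2.498

|ΔM| ≈ 2.50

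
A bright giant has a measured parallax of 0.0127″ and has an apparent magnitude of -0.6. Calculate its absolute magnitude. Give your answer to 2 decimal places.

d = 1/p = 1/0.0127″ = 78.74 pc
5 log₁₀(d/10 pc) = 5 log₁₀(78.74) − 5 = 4.481
M = m − 5 log₁₀(d/10) = -0.6 − 4.481 = -5.081

M ≈ -5.08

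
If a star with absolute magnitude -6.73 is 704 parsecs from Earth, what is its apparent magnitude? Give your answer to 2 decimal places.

m = M + 5 log₁₀ d − 5 = -6.73 + 5·2.8476 − 5 = 2.508

m ≈ 2.51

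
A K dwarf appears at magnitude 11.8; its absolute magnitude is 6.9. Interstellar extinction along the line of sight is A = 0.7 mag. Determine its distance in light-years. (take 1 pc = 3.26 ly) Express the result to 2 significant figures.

d ≈ 230 ly

m − M = 5 log₁₀(d/10 pc) + A  ⇒  11.8 − (6.9) − 0.7 = 5 log₁₀(d/10)
4.200 = 5 log₁₀(d/10)
log₁₀ d = (m − M − A)/5 + 1 = 1.8400
d = 10^1.8400 = 69.18 pc
= 225.5 ly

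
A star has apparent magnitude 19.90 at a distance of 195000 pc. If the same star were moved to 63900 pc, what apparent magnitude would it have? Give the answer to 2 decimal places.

m ≈ 17.48

Flux ∝ 1/d², so Δm = 5 log₁₀(d₂/d₁) = 5 log₁₀(63900/195000) = -2.423
m₂ = m₁ + Δm = 19.90 + (-2.423) = 17.477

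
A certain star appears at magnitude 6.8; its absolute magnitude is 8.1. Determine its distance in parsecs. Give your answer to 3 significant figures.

μ = m − M = -1.300
m − M = 5 log₁₀ d − 5
log₁₀ d = (m − M)/5 + 1 = 0.7400
d = 10^0.7400 = 5.495 pc

d ≈ 5.50 pc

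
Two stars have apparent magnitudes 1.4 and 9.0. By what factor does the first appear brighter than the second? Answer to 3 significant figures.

1100

Δm = 1.4 − (9.0) = -7.6
Flux ratio = 10^(−0.4 Δm) = 10^(−0.4 × -7.6) = 10^3.040 = 1096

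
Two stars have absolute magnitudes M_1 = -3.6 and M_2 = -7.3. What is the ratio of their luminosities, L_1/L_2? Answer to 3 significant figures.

ΔM = M_1 − M_2 = 3.7
L_1/L_2 = 10^(−0.4 ΔM) = 10^-1.480 = 0.03311

L_1/L_2 ≈ 0.0331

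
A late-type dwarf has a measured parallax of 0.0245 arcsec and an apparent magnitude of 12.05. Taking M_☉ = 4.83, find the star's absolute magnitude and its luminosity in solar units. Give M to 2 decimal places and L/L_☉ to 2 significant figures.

d = 1/p = 1/0.0245″ = 40.82 pc
M = m − 5 log₁₀ d + 5 = 12.05 − 5·1.6108 + 5 = 8.996
M − M_☉ = 8.996 − 4.83 = 4.166
L/L_☉ = 10^(−0.4 × 4.166) = 0.02156

M ≈ 9.00; L/L_☉ ≈ 0.022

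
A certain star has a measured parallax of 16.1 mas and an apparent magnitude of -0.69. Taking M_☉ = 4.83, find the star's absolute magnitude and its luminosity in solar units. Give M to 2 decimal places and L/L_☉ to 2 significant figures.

d = 1/p = 1000/16.1 mas = 62.11 pc
M = m − 5 log₁₀ d + 5 = -0.69 − 5·1.7932 + 5 = -4.656
M − M_☉ = -4.656 − 4.83 = -9.486
L/L_☉ = 10^(−0.4 × -9.486) = 6228

M ≈ -4.66; L/L_☉ ≈ 6200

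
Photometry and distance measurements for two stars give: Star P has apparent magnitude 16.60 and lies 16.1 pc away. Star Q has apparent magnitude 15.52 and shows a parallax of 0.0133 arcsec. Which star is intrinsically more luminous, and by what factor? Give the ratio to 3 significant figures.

Star P: M = m − 5 log₁₀ d + 5 = 16.60 − 5·1.2068 + 5 = 15.566
Star Q: d = 1/p = 1/0.0133″ = 75.19 pc
Star Q: M = m − 5 log₁₀ d + 5 = 15.52 − 5·1.8761 + 5 = 11.139
ΔM = M_P − M_Q = 15.566 − (11.139) = 4.427; smaller M is more luminous → Star Q.
L ratio = 10^(0.4 |ΔM|) = 10^1.771 = 58.97

Star Q is more luminous, by a factor of 59.0.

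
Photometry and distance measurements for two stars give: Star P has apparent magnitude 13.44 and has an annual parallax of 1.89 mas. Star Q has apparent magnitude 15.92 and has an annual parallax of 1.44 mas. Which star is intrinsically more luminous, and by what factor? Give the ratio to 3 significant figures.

Star P is more luminous, by a factor of 5.70.

Star P: p = 1.89 mas = 1.89×10^-3″ → d = 1/p = 529.1 pc
Star P: M = m − 5 log₁₀ d + 5 = 13.44 − 5·2.7235 + 5 = 4.822
Star Q: p = 1.44 mas = 1.44×10^-3″ → d = 1/p = 694.4 pc
Star Q: M = m − 5 log₁₀ d + 5 = 15.92 − 5·2.8416 + 5 = 6.712
ΔM = M_P − M_Q = 4.822 − (6.712) = -1.890; smaller M is more luminous → Star P.
L ratio = 10^(0.4 |ΔM|) = 10^0.756 = 5.699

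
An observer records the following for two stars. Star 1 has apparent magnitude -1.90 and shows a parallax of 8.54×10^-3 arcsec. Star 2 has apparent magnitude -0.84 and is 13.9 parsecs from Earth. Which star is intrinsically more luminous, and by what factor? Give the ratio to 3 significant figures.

Star 1 is more luminous, by a factor of 188.

Star 1: d = 1/p = 1/8.54×10^-3″ = 117.1 pc
Star 1: M = m − 5 log₁₀ d + 5 = -1.90 − 5·2.0685 + 5 = -7.243
Star 2: M = m − 5 log₁₀ d + 5 = -0.84 − 5·1.1430 + 5 = -1.555
ΔM = M_1 − M_2 = -7.243 − (-1.555) = -5.688; smaller M is more luminous → Star 1.
L ratio = 10^(0.4 |ΔM|) = 10^2.275 = 188.4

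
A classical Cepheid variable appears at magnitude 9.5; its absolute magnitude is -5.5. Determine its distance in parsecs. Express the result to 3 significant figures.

d ≈ 10000 pc

μ = m − M = 15.000
m − M = 5 log₁₀ d − 5
log₁₀ d = (m − M)/5 + 1 = 4.0000
d = 10^4.0000 = 10000 pc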